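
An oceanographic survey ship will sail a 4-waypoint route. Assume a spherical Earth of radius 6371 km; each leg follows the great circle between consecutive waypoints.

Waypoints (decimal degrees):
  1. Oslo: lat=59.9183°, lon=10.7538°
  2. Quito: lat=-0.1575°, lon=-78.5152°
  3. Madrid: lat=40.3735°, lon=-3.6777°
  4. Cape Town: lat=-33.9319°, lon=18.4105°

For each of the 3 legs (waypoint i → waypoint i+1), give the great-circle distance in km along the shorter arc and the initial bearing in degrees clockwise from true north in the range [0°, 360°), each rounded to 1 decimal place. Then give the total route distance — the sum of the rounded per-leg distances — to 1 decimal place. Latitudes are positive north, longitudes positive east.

Leg 1: φ1=1.0457716, φ2=-0.0027489, Δφ=-1.0485205, Δλ=-1.5580380 rad; a=sin²(Δφ/2)+cosφ1·cosφ2·sin²(Δλ/2)=0.4979919584; c=2·atan2(√a, √(1-a))=1.566780233; dist=6371·c=9981.957 ≈ 9982.0 km; running total=9982.0 km
Leg 1 bearing: y=sinΔλ·cosφ2=-0.99991484, x=cosφ1·sinφ2-sinφ1·cosφ2·cosΔλ=-0.01241745; θ=atan2(y, x)=-90.7115° <0 so +360° → 269.2885° ≈ 269.3°
Leg 2: φ1=-0.0027489, φ2=0.7046505, Δφ=0.7073994, Δλ=1.3061608 rad; a=sin²(Δφ/2)+cosφ1·cosφ2·sin²(Δλ/2)=0.4012584696; c=2·atan2(√a, √(1-a))=1.372006576; dist=6371·c=8741.054 ≈ 8741.1 km; running total=18723.1 km
Leg 2 bearing: y=sinΔλ·cosφ2=0.73531680, x=cosφ1·sinφ2-sinφ1·cosφ2·cosΔλ=0.64831292; θ=atan2(y, x)=48.5981° ≈ 48.6°
Leg 3: φ1=0.7046505, φ2=-0.5922234, Δφ=-1.2968739, Δλ=0.3855118 rad; a=sin²(Δφ/2)+cosφ1·cosφ2·sin²(Δλ/2)=0.3879412220; c=2·atan2(√a, √(1-a))=1.344758862; dist=6371·c=8567.459 ≈ 8567.5 km; running total=27290.6 km
Leg 3 bearing: y=sinΔλ·cosφ2=0.31199555, x=cosφ1·sinφ2-sinφ1·cosφ2·cosΔλ=-0.92327141; θ=atan2(y, x)=161.3287° ≈ 161.3°

Leg 1: dist=9982.0 km, bearing=269.3°
Leg 2: dist=8741.1 km, bearing=48.6°
Leg 3: dist=8567.5 km, bearing=161.3°
Total: 27290.6 km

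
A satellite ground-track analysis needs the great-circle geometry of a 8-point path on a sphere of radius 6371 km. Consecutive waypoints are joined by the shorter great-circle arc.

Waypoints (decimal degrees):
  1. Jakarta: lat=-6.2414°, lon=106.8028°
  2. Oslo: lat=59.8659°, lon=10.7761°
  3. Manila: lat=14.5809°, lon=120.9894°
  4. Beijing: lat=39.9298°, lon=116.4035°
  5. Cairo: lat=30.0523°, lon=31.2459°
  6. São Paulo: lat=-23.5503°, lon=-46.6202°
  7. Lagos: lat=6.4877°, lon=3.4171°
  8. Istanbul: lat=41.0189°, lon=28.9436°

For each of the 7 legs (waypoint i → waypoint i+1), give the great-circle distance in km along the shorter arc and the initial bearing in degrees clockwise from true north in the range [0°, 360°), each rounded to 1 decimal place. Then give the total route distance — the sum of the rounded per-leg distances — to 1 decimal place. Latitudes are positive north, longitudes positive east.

Leg 1: dist=10943.8 km, bearing=329.7°
Leg 2: dist=9689.8 km, bearing=65.4°
Leg 3: dist=2853.8 km, bearing=351.9°
Leg 4: dist=7541.6 km, bearing=291.3°
Leg 5: dist=10219.8 km, bearing=243.7°
Leg 6: dist=6374.2 km, bearing=64.8°
Leg 7: dist=4598.4 km, bearing=29.5°
Total: 52221.4 km

Leg 1: φ1=-0.1089330, φ2=1.0448571, Δφ=1.1537900, Δλ=-1.6759821 rad; a=sin²(Δφ/2)+cosφ1·cosφ2·sin²(Δλ/2)=0.5732104869; c=2·atan2(√a, √(1-a))=1.717745602; dist=6371·c=10943.757 ≈ 10943.8 km; running total=10943.8 km
Leg 1 bearing: y=sinΔλ·cosφ2=-0.49925089, x=cosφ1·sinφ2-sinφ1·cosφ2·cosΔλ=0.85399616; θ=atan2(y, x)=-30.3108° <0 so +360° → 329.6892° ≈ 329.7°
Leg 2: φ1=1.0448571, φ2=0.2544847, Δφ=-0.7903724, Δλ=1.9235850 rad; a=sin²(Δφ/2)+cosφ1·cosφ2·sin²(Δλ/2)=0.4750737340; c=2·atan2(√a, √(1-a))=1.520923122; dist=6371·c=9689.801 ≈ 9689.8 km; running total=20633.6 km
Leg 2 bearing: y=sinΔλ·cosφ2=0.90818952, x=cosφ1·sinφ2-sinφ1·cosφ2·cosΔλ=0.41557974; θ=atan2(y, x)=65.4116° ≈ 65.4°
Leg 3: φ1=0.2544847, φ2=0.6969065, Δφ=0.4424218, Δλ=-0.0800391 rad; a=sin²(Δφ/2)+cosφ1·cosφ2·sin²(Δλ/2)=0.0493291974; c=2·atan2(√a, √(1-a))=0.447939111; dist=6371·c=2853.820 ≈ 2853.8 km; running total=23487.4 km
Leg 3 bearing: y=sinΔλ·cosφ2=-0.06131095, x=cosφ1·sinφ2-sinφ1·cosφ2·cosΔλ=0.42874734; θ=atan2(y, x)=-8.1381° <0 so +360° → 351.8619° ≈ 351.9°
Leg 4: φ1=0.6969065, φ2=0.5245116, Δφ=-0.1723949, Δλ=-1.4862805 rad; a=sin²(Δφ/2)+cosφ1·cosφ2·sin²(Δλ/2)=0.3112691252; c=2·atan2(√a, √(1-a))=1.183742583; dist=6371·c=7541.624 ≈ 7541.6 km; running total=31029.0 km
Leg 4 bearing: y=sinΔλ·cosφ2=-0.86247913, x=cosφ1·sinφ2-sinφ1·cosφ2·cosΔλ=0.33712367; θ=atan2(y, x)=-68.6506° <0 so +360° → 291.3494° ≈ 291.3°
Leg 5: φ1=0.5245116, φ2=-0.4110303, Δφ=-0.9355419, Δλ=-1.3590198 rad; a=sin²(Δφ/2)+cosφ1·cosφ2·sin²(Δλ/2)=0.5166533204; c=2·atan2(√a, √(1-a))=1.604109129; dist=6371·c=10219.779 ≈ 10219.8 km; running total=41248.8 km
Leg 5 bearing: y=sinΔλ·cosφ2=-0.89622949, x=cosφ1·sinφ2-sinφ1·cosφ2·cosΔλ=-0.44233853; θ=atan2(y, x)=-116.2689° <0 so +360° → 243.7311° ≈ 243.7°
Leg 6: φ1=-0.4110303, φ2=0.1132317, Δφ=0.5242620, Δλ=0.8733156 rad; a=sin²(Δφ/2)+cosφ1·cosφ2·sin²(Δλ/2)=0.2300618990; c=2·atan2(√a, √(1-a))=1.000506298; dist=6371·c=6374.226 ≈ 6374.2 km; running total=47623.0 km
Leg 6 bearing: y=sinΔλ·cosφ2=0.76155442, x=cosφ1·sinφ2-sinφ1·cosφ2·cosΔλ=0.35856458; θ=atan2(y, x)=64.7874° ≈ 64.8°
Leg 7: φ1=0.1132317, φ2=0.7159149, Δφ=0.6026831, Δλ=0.4455215 rad; a=sin²(Δφ/2)+cosφ1·cosφ2·sin²(Δλ/2)=0.1246798829; c=2·atan2(√a, √(1-a))=0.721765773; dist=6371·c=4598.370 ≈ 4598.4 km; running total=52221.4 km
Leg 7 bearing: y=sinΔλ·cosφ2=0.32513260, x=cosφ1·sinφ2-sinφ1·cosφ2·cosΔλ=0.57517652; θ=atan2(y, x)=29.4784° ≈ 29.5°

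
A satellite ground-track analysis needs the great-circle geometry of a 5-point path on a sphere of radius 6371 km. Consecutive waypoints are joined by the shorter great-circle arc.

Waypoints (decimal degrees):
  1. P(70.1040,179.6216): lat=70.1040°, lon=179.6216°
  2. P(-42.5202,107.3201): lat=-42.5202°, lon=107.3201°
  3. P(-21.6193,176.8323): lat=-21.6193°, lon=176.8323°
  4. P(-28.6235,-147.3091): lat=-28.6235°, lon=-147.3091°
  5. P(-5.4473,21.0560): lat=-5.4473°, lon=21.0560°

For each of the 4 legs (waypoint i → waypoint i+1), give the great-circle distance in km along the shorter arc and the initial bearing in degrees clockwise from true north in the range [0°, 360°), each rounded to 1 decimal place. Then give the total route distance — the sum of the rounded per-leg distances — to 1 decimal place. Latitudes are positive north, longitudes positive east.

Leg 1: dist=13788.7 km, bearing=237.9°
Leg 2: dist=6753.6 km, bearing=93.4°
Leg 3: dist=3678.8 km, bearing=109.6°
Leg 4: dist=16027.0 km, bearing=160.0°
Total: 40248.1 km

Leg 1: φ1=1.2235456, φ2=-0.7421175, Δφ=-1.9656631, Δλ=-1.2618992 rad; a=sin²(Δφ/2)+cosφ1·cosφ2·sin²(Δλ/2)=0.7796285743; c=2·atan2(√a, √(1-a))=2.164285768; dist=6371·c=13788.665 ≈ 13788.7 km; running total=13788.7 km
Leg 1 bearing: y=sinΔλ·cosφ2=-0.70215463, x=cosφ1·sinφ2-sinφ1·cosφ2·cosΔλ=-0.44069299; θ=atan2(y, x)=-122.1136° <0 so +360° → 237.8864° ≈ 237.9°
Leg 2: φ1=-0.7421175, φ2=-0.3773280, Δφ=0.3647895, Δλ=1.2132168 rad; a=sin²(Δφ/2)+cosφ1·cosφ2·sin²(Δλ/2)=0.2555846630; c=2·atan2(√a, √(1-a))=1.060047466; dist=6371·c=6753.562 ≈ 6753.6 km; running total=20542.3 km
Leg 2 bearing: y=sinΔλ·cosφ2=0.87084888, x=cosφ1·sinφ2-sinφ1·cosφ2·cosΔλ=-0.05164104; θ=atan2(y, x)=93.3936° ≈ 93.4°
Leg 3: φ1=-0.3773280, φ2=-0.4995743, Δφ=-0.1222464, Δλ=-5.6573347 rad; a=sin²(Δφ/2)+cosφ1·cosφ2·sin²(Δλ/2)=0.0810650734; c=2·atan2(√a, √(1-a))=0.577427168; dist=6371·c=3678.788 ≈ 3678.8 km; running total=24221.1 km
Leg 3 bearing: y=sinΔλ·cosφ2=0.51419587, x=cosφ1·sinφ2-sinφ1·cosφ2·cosΔλ=-0.18323952; θ=atan2(y, x)=109.6141° ≈ 109.6°
Leg 4: φ1=-0.4995743, φ2=-0.0950733, Δφ=0.4045010, Δλ=2.9385253 rad; a=sin²(Δφ/2)+cosφ1·cosφ2·sin²(Δλ/2)=0.9051955795; c=2·atan2(√a, √(1-a))=2.515615767; dist=6371·c=16026.988 ≈ 16027.0 km; running total=40248.1 km
Leg 4 bearing: y=sinΔλ·cosφ2=0.20076379, x=cosφ1·sinφ2-sinφ1·cosφ2·cosΔλ=-0.55041809; θ=atan2(y, x)=159.9607° ≈ 160.0°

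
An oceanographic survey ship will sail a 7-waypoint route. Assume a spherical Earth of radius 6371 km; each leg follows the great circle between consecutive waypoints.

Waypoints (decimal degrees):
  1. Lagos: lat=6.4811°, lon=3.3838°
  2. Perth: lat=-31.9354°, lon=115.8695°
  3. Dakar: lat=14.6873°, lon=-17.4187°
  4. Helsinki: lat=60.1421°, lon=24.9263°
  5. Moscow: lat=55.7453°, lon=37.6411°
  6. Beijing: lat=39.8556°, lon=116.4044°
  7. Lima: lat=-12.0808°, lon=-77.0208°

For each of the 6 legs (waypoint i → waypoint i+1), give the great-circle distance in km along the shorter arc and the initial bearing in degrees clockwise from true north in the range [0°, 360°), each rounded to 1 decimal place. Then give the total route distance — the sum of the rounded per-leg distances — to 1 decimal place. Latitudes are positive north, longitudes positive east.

Leg 1: φ1=0.1131165, φ2=-0.5573779, Δφ=-0.6704944, Δλ=1.9632458 rad; a=sin²(Δφ/2)+cosφ1·cosφ2·sin²(Δλ/2)=0.6910996784; c=2·atan2(√a, √(1-a))=1.962971506; dist=6371·c=12506.091 ≈ 12506.1 km; running total=12506.1 km
Leg 1 bearing: y=sinΔλ·cosφ2=0.78412681, x=cosφ1·sinφ2-sinφ1·cosφ2·cosΔλ=-0.48894663; θ=atan2(y, x)=121.9458° ≈ 121.9°
Leg 2: φ1=-0.5573779, φ2=0.2563417, Δφ=0.8137196, Δλ=-2.3263179 rad; a=sin²(Δφ/2)+cosφ1·cosφ2·sin²(Δλ/2)=0.8484951977; c=2·atan2(√a, √(1-a))=2.341988190; dist=6371·c=14920.807 ≈ 14920.8 km; running total=27426.9 km
Leg 2 bearing: y=sinΔλ·cosφ2=-0.70412865, x=cosφ1·sinφ2-sinφ1·cosφ2·cosΔλ=-0.13567325; θ=atan2(y, x)=-100.9062° <0 so +360° → 259.0938° ≈ 259.1°
Leg 3: φ1=0.2563417, φ2=1.0496777, Δφ=0.7933359, Δλ=0.7390597 rad; a=sin²(Δφ/2)+cosφ1·cosφ2·sin²(Δλ/2)=0.2120860714; c=2·atan2(√a, √(1-a))=0.957179958; dist=6371·c=6098.194 ≈ 6098.2 km; running total=33525.1 km
Leg 3 bearing: y=sinΔλ·cosφ2=0.33534880, x=cosφ1·sinφ2-sinφ1·cosφ2·cosΔλ=0.74562957; θ=atan2(y, x)=24.2160° ≈ 24.2°
Leg 4: φ1=1.0496777, φ2=0.9729390, Δφ=-0.0767386, Δλ=0.2219151 rad; a=sin²(Δφ/2)+cosφ1·cosφ2·sin²(Δλ/2)=0.0049073787; c=2·atan2(√a, √(1-a))=0.140220215; dist=6371·c=893.343 ≈ 893.3 km; running total=34418.4 km
Leg 4 bearing: y=sinΔλ·cosφ2=0.12388727, x=cosφ1·sinφ2-sinφ1·cosφ2·cosΔλ=-0.06469258; θ=atan2(y, x)=117.5731° ≈ 117.6°
Leg 5: φ1=0.9729390, φ2=0.6956114, Δφ=-0.2773276, Δλ=1.3746789 rad; a=sin²(Δφ/2)+cosφ1·cosφ2·sin²(Δλ/2)=0.1930530450; c=2·atan2(√a, √(1-a))=0.909812324; dist=6371·c=5796.414 ≈ 5796.4 km; running total=40214.8 km
Leg 5 bearing: y=sinΔλ·cosφ2=0.75294633, x=cosφ1·sinφ2-sinφ1·cosφ2·cosΔλ=0.23707823; θ=atan2(y, x)=72.5225° ≈ 72.5°
Leg 6: φ1=0.6956114, φ2=-0.2108497, Δφ=-0.9064612, Δλ=-3.3759066 rad; a=sin²(Δφ/2)+cosφ1·cosφ2·sin²(Δλ/2)=0.9321366745; c=2·atan2(√a, √(1-a))=2.614500331; dist=6371·c=16656.982 ≈ 16657.0 km; running total=56871.8 km
Leg 6 bearing: y=sinΔλ·cosφ2=0.22703383, x=cosφ1·sinφ2-sinφ1·cosφ2·cosΔλ=0.44887327; θ=atan2(y, x)=26.8296° ≈ 26.8°

Leg 1: dist=12506.1 km, bearing=121.9°
Leg 2: dist=14920.8 km, bearing=259.1°
Leg 3: dist=6098.2 km, bearing=24.2°
Leg 4: dist=893.3 km, bearing=117.6°
Leg 5: dist=5796.4 km, bearing=72.5°
Leg 6: dist=16657.0 km, bearing=26.8°
Total: 56871.8 km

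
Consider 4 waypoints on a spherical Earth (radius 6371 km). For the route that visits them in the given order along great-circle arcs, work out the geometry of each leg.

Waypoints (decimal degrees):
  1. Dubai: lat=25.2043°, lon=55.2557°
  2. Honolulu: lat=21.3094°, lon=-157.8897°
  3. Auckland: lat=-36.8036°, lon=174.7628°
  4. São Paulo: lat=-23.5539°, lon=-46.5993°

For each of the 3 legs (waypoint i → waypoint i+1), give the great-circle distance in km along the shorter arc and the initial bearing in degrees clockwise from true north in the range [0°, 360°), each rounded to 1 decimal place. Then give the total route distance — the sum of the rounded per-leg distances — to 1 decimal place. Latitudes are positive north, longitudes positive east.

Leg 1: φ1=0.4398980, φ2=0.3719192, Δφ=-0.0679788, Δλ=-3.7200890 rad; a=sin²(Δφ/2)+cosφ1·cosφ2·sin²(Δλ/2)=0.7755117222; c=2·atan2(√a, √(1-a))=2.154386500; dist=6371·c=13725.596 ≈ 13725.6 km; running total=13725.6 km
Leg 1 bearing: y=sinΔλ·cosφ2=0.50938410, x=cosφ1·sinφ2-sinφ1·cosφ2·cosΔλ=0.66098487; θ=atan2(y, x)=37.6194° ≈ 37.6°
Leg 2: φ1=0.3719192, φ2=-0.6423440, Δφ=-1.0142632, Δλ=5.8058814 rad; a=sin²(Δφ/2)+cosφ1·cosφ2·sin²(Δλ/2)=0.2775621612; c=2·atan2(√a, √(1-a))=1.109760886; dist=6371·c=7070.287 ≈ 7070.3 km; running total=20795.9 km
Leg 2 bearing: y=sinΔλ·cosφ2=-0.36782756, x=cosφ1·sinφ2-sinφ1·cosφ2·cosΔλ=-0.81657120; θ=atan2(y, x)=-155.7506° <0 so +360° → 204.2494° ≈ 204.2°
Leg 3: φ1=-0.6423440, φ2=-0.4110931, Δφ=0.2312509, Δλ=-3.8634975 rad; a=sin²(Δφ/2)+cosφ1·cosφ2·sin²(Δλ/2)=0.6557466388; c=2·atan2(√a, √(1-a))=1.887560416; dist=6371·c=12025.647 ≈ 12025.6 km; running total=32821.5 km
Leg 3 bearing: y=sinΔλ·cosφ2=0.60575940, x=cosφ1·sinφ2-sinφ1·cosφ2·cosΔλ=-0.73213898; θ=atan2(y, x)=140.3962° ≈ 140.4°

Leg 1: dist=13725.6 km, bearing=37.6°
Leg 2: dist=7070.3 km, bearing=204.2°
Leg 3: dist=12025.6 km, bearing=140.4°
Total: 32821.5 km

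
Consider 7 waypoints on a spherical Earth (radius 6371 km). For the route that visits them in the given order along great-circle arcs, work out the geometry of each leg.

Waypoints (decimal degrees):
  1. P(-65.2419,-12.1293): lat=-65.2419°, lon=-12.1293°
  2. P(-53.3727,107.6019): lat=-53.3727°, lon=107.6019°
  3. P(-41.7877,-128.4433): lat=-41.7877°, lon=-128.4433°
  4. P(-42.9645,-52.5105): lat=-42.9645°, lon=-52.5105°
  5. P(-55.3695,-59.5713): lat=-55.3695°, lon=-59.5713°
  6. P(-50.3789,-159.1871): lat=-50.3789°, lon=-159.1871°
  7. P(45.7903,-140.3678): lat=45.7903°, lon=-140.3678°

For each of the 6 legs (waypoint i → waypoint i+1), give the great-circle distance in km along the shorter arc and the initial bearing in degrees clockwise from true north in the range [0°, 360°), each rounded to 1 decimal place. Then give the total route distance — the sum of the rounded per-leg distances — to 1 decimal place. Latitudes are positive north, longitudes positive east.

Leg 1: dist=5869.0 km, bearing=139.4°
Leg 2: dist=8157.5 km, bearing=139.8°
Leg 3: dist=6012.4 km, bearing=118.8°
Leg 4: dist=1470.0 km, bearing=197.8°
Leg 5: dist=6118.1 km, bearing=230.1°
Leg 6: dist=10846.1 km, bearing=13.1°
Total: 38473.1 km

Leg 1: φ1=-1.1386860, φ2=-0.9315293, Δφ=0.2071566, Δλ=2.0897037 rad; a=sin²(Δφ/2)+cosφ1·cosφ2·sin²(Δλ/2)=0.1975709517; c=2·atan2(√a, √(1-a))=0.921208667; dist=6371·c=5869.020 ≈ 5869.0 km; running total=5869.0 km
Leg 1 bearing: y=sinΔλ·cosφ2=0.51807089, x=cosφ1·sinφ2-sinφ1·cosφ2·cosΔλ=-0.60477205; θ=atan2(y, x)=139.4154° ≈ 139.4°
Leg 2: φ1=-0.9315293, φ2=-0.7293330, Δφ=0.2021964, Δλ=-4.1197659 rad; a=sin²(Δφ/2)+cosφ1·cosφ2·sin²(Δλ/2)=0.3568376558; c=2·atan2(√a, √(1-a))=1.280407611; dist=6371·c=8157.477 ≈ 8157.5 km; running total=14026.5 km
Leg 2 bearing: y=sinΔλ·cosφ2=0.61847496, x=cosφ1·sinφ2-sinφ1·cosφ2·cosΔλ=-0.73178337; θ=atan2(y, x)=139.7968° ≈ 139.8°
Leg 3: φ1=-0.7293330, φ2=-0.7498720, Δφ=-0.0205390, Δλ=1.3252774 rad; a=sin²(Δφ/2)+cosφ1·cosφ2·sin²(Δλ/2)=0.2066086872; c=2·atan2(√a, √(1-a))=0.943716554; dist=6371·c=6012.418 ≈ 6012.4 km; running total=20038.9 km
Leg 3 bearing: y=sinΔλ·cosφ2=0.70983112, x=cosφ1·sinφ2-sinφ1·cosφ2·cosΔλ=-0.38964847; θ=atan2(y, x)=118.7638° ≈ 118.8°
Leg 4: φ1=-0.7498720, φ2=-0.9663801, Δφ=-0.2165081, Δλ=-0.1232342 rad; a=sin²(Δφ/2)+cosφ1·cosφ2·sin²(Δλ/2)=0.0132500986; c=2·atan2(√a, √(1-a))=0.230729603; dist=6371·c=1469.978 ≈ 1470.0 km; running total=21508.9 km
Leg 4 bearing: y=sinΔλ·cosφ2=-0.06985464, x=cosφ1·sinφ2-sinφ1·cosφ2·cosΔλ=-0.21775781; θ=atan2(y, x)=-162.2143° <0 so +360° → 197.7857° ≈ 197.8°
Leg 5: φ1=-0.9663801, φ2=-0.8792777, Δφ=0.0871024, Δλ=-1.7386237 rad; a=sin²(Δφ/2)+cosφ1·cosφ2·sin²(Δλ/2)=0.2133619333; c=2·atan2(√a, √(1-a))=0.960297644; dist=6371·c=6118.056 ≈ 6118.1 km; running total=27627.0 km
Leg 5 bearing: y=sinΔλ·cosφ2=-0.62874791, x=cosφ1·sinφ2-sinφ1·cosφ2·cosΔλ=-0.52538608; θ=atan2(y, x)=-129.8824° <0 so +360° → 230.1176° ≈ 230.1°
Leg 6: φ1=-0.8792777, φ2=0.7991915, Δφ=1.6784692, Δλ=0.3284587 rad; a=sin²(Δφ/2)+cosφ1·cosφ2·sin²(Δλ/2)=0.5656182106; c=2·atan2(√a, √(1-a))=1.702412412; dist=6371·c=10846.069 ≈ 10846.1 km; running total=38473.1 km
Leg 6 bearing: y=sinΔλ·cosφ2=0.22493384, x=cosφ1·sinφ2-sinφ1·cosφ2·cosΔλ=0.96549561; θ=atan2(y, x)=13.1144° ≈ 13.1°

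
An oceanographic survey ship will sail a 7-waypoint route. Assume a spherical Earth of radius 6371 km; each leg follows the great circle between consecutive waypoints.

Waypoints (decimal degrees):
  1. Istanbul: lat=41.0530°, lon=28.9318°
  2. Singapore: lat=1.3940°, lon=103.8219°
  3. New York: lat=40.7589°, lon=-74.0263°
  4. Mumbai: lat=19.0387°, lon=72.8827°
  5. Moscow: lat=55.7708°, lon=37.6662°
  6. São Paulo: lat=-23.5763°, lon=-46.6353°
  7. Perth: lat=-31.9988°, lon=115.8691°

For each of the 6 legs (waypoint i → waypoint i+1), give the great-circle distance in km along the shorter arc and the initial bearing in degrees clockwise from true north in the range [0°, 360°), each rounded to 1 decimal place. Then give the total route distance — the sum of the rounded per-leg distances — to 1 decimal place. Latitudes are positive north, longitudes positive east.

Leg 1: φ1=0.7165100, φ2=0.0243299, Δφ=-0.6921801, Δλ=1.3070788 rad; a=sin²(Δφ/2)+cosφ1·cosφ2·sin²(Δλ/2)=0.3937540309; c=2·atan2(√a, √(1-a))=1.356671894; dist=6371·c=8643.357 ≈ 8643.4 km; running total=8643.4 km
Leg 1 bearing: y=sinΔλ·cosφ2=0.96514188, x=cosφ1·sinφ2-sinφ1·cosφ2·cosΔλ=-0.15280160; θ=atan2(y, x)=98.9964° ≈ 99.0°
Leg 2: φ1=0.0243299, φ2=0.7113770, Δφ=0.6870471, Δλ=-3.1040367 rad; a=sin²(Δφ/2)+cosφ1·cosφ2·sin²(Δλ/2)=0.8704112857; c=2·atan2(√a, √(1-a))=2.405090470; dist=6371·c=15322.831 ≈ 15322.8 km; running total=23966.2 km
Leg 2 bearing: y=sinΔλ·cosφ2=-0.02844061, x=cosφ1·sinφ2-sinφ1·cosφ2·cosΔλ=0.67109839; θ=atan2(y, x)=-2.4267° <0 so +360° → 357.5733° ≈ 357.6°
Leg 3: φ1=0.7113770, φ2=0.3322880, Δφ=-0.3790890, Δλ=2.5640458 rad; a=sin²(Δφ/2)+cosφ1·cosφ2·sin²(Δλ/2)=0.6934597168; c=2·atan2(√a, √(1-a))=1.968084801; dist=6371·c=12538.668 ≈ 12538.7 km; running total=36504.9 km
Leg 3 bearing: y=sinΔλ·cosφ2=0.51610494, x=cosφ1·sinφ2-sinφ1·cosφ2·cosΔλ=0.76415250; θ=atan2(y, x)=34.0349° ≈ 34.0°
Leg 4: φ1=0.3322880, φ2=0.9733841, Δφ=0.6410961, Δλ=-0.6146439 rad; a=sin²(Δφ/2)+cosφ1·cosφ2·sin²(Δλ/2)=0.1479390166; c=2·atan2(√a, √(1-a))=0.789610469; dist=6371·c=5030.608 ≈ 5030.6 km; running total=41535.5 km
Leg 4 bearing: y=sinΔλ·cosφ2=-0.32437831, x=cosφ1·sinφ2-sinφ1·cosφ2·cosΔλ=0.63165732; θ=atan2(y, x)=-27.1821° <0 so +360° → 332.8179° ≈ 332.8°
Leg 5: φ1=0.9733841, φ2=-0.4114841, Δφ=-1.3848681, Δλ=-1.4713387 rad; a=sin²(Δφ/2)+cosφ1·cosφ2·sin²(Δλ/2)=0.6397508692; c=2·atan2(√a, √(1-a))=1.854071453; dist=6371·c=11812.289 ≈ 11812.3 km; running total=53347.8 km
Leg 5 bearing: y=sinΔλ·cosφ2=-0.91199893, x=cosφ1·sinφ2-sinφ1·cosφ2·cosΔλ=-0.30022781; θ=atan2(y, x)=-108.2214° <0 so +360° → 251.7786° ≈ 251.8°
Leg 6: φ1=-0.4114841, φ2=-0.5584844, Δφ=-0.1470004, Δλ=2.8362368 rad; a=sin²(Δφ/2)+cosφ1·cosφ2·sin²(Δλ/2)=0.7646845226; c=2·atan2(√a, √(1-a))=2.128653012; dist=6371·c=13561.648 ≈ 13561.6 km; running total=66909.4 km
Leg 6 bearing: y=sinΔλ·cosφ2=0.25495421, x=cosφ1·sinφ2-sinφ1·cosφ2·cosΔλ=-0.80917660; θ=atan2(y, x)=162.5115° ≈ 162.5°

Leg 1: dist=8643.4 km, bearing=99.0°
Leg 2: dist=15322.8 km, bearing=357.6°
Leg 3: dist=12538.7 km, bearing=34.0°
Leg 4: dist=5030.6 km, bearing=332.8°
Leg 5: dist=11812.3 km, bearing=251.8°
Leg 6: dist=13561.6 km, bearing=162.5°
Total: 66909.4 km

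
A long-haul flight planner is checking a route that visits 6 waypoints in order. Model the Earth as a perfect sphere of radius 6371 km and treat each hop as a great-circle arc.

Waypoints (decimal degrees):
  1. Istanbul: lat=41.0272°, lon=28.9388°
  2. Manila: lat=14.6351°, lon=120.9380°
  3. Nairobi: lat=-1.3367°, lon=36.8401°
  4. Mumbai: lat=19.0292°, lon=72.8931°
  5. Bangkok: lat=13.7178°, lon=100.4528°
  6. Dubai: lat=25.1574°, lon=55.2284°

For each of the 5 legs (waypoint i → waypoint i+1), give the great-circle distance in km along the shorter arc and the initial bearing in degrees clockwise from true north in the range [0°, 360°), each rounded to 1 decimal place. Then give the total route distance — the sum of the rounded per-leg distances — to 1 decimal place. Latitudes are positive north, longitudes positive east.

Leg 1: φ1=0.7160597, φ2=0.2554307, Δφ=-0.4606290, Δλ=1.6056889 rad; a=sin²(Δφ/2)+cosφ1·cosφ2·sin²(Δλ/2)=0.4298059579; c=2·atan2(√a, √(1-a))=1.429942957; dist=6371·c=9110.167 ≈ 9110.2 km; running total=9110.2 km
Leg 1 bearing: y=sinΔλ·cosφ2=0.96696563, x=cosφ1·sinφ2-sinφ1·cosφ2·cosΔλ=0.21276431; θ=atan2(y, x)=77.5908° ≈ 77.6°
Leg 2: φ1=0.2554307, φ2=-0.0233298, Δφ=-0.2787605, Δλ=-1.4677852 rad; a=sin²(Δφ/2)+cosφ1·cosφ2·sin²(Δλ/2)=0.4532142189; c=2·atan2(√a, √(1-a))=1.477087677; dist=6371·c=9410.526 ≈ 9410.5 km; running total=18520.7 km
Leg 2 bearing: y=sinΔλ·cosφ2=-0.99442836, x=cosφ1·sinφ2-sinφ1·cosφ2·cosΔλ=-0.04854475; θ=atan2(y, x)=-92.7948° <0 so +360° → 267.2052° ≈ 267.2°
Leg 3: φ1=-0.0233298, φ2=0.3321222, Δφ=0.3554520, Δλ=0.6292436 rad; a=sin²(Δφ/2)+cosφ1·cosφ2·sin²(Δλ/2)=0.1217610239; c=2·atan2(√a, √(1-a))=0.712885352; dist=6371·c=4541.793 ≈ 4541.8 km; running total=23062.5 km
Leg 3 bearing: y=sinΔλ·cosφ2=0.55637150, x=cosφ1·sinφ2-sinφ1·cosφ2·cosΔλ=0.34379043; θ=atan2(y, x)=58.2874° ≈ 58.3°
Leg 4: φ1=0.3321222, φ2=0.2394208, Δφ=-0.0927014, Δλ=0.4810075 rad; a=sin²(Δφ/2)+cosφ1·cosφ2·sin²(Δλ/2)=0.0542518810; c=2·atan2(√a, √(1-a))=0.470159066; dist=6371·c=2995.383 ≈ 2995.4 km; running total=26057.9 km
Leg 4 bearing: y=sinΔλ·cosφ2=0.44947509, x=cosφ1·sinφ2-sinφ1·cosφ2·cosΔλ=-0.05662688; θ=atan2(y, x)=97.1805° ≈ 97.2°
Leg 5: φ1=0.2394208, φ2=0.4390795, Δφ=0.1996587, Δλ=-0.7893147 rad; a=sin²(Δφ/2)+cosφ1·cosφ2·sin²(Δλ/2)=0.1399269232; c=2·atan2(√a, √(1-a))=0.766783381; dist=6371·c=4885.177 ≈ 4885.2 km; running total=30943.1 km
Leg 5 bearing: y=sinΔλ·cosφ2=-0.64253480, x=cosφ1·sinφ2-sinφ1·cosφ2·cosΔλ=0.26179867; θ=atan2(y, x)=-67.8317° <0 so +360° → 292.1683° ≈ 292.2°

Leg 1: dist=9110.2 km, bearing=77.6°
Leg 2: dist=9410.5 km, bearing=267.2°
Leg 3: dist=4541.8 km, bearing=58.3°
Leg 4: dist=2995.4 km, bearing=97.2°
Leg 5: dist=4885.2 km, bearing=292.2°
Total: 30943.1 km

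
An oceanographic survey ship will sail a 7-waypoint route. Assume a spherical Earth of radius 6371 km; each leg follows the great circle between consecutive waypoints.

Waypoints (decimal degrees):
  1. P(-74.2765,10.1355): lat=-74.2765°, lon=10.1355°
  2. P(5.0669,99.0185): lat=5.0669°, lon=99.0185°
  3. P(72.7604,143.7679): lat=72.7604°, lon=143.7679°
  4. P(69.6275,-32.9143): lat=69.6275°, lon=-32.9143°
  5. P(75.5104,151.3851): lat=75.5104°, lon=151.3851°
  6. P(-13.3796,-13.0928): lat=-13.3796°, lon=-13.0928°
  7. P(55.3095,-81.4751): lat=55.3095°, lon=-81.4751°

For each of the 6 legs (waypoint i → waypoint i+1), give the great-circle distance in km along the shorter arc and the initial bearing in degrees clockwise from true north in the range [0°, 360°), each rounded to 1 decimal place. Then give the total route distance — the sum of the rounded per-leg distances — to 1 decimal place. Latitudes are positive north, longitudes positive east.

Leg 1: dist=10516.2 km, bearing=87.5°
Leg 2: dist=8106.3 km, bearing=12.6°
Leg 3: dist=4180.5 km, bearing=358.1°
Leg 4: dist=3873.8 km, bearing=358.1°
Leg 5: dist=13042.6 km, bearing=343.0°
Leg 6: dist=9920.1 km, bearing=328.1°
Total: 49639.5 km

Leg 1: φ1=-1.2963695, φ2=0.0884341, Δφ=1.3848036, Δλ=1.5513010 rad; a=sin²(Δφ/2)+cosφ1·cosφ2·sin²(Δλ/2)=0.5398759350; c=2·atan2(√a, √(1-a))=1.650632981; dist=6371·c=10516.183 ≈ 10516.2 km; running total=10516.2 km
Leg 1 bearing: y=sinΔλ·cosφ2=0.99590297, x=cosφ1·sinφ2-sinφ1·cosφ2·cosΔλ=0.04262530; θ=atan2(y, x)=87.5492° ≈ 87.5°
Leg 2: φ1=0.0884341, φ2=1.2699085, Δφ=1.1814745, Δλ=0.7810244 rad; a=sin²(Δφ/2)+cosφ1·cosφ2·sin²(Δλ/2)=0.3529964529; c=2·atan2(√a, √(1-a))=1.272379792; dist=6371·c=8106.332 ≈ 8106.3 km; running total=18622.5 km
Leg 2 bearing: y=sinΔλ·cosφ2=0.20864539, x=cosφ1·sinφ2-sinφ1·cosφ2·cosΔλ=0.93275234; θ=atan2(y, x)=12.6088° ≈ 12.6°
Leg 3: φ1=1.2699085, φ2=1.2152291, Δφ=-0.0546794, Δλ=-3.0836861 rad; a=sin²(Δφ/2)+cosφ1·cosφ2·sin²(Δλ/2)=0.1038331495; c=2·atan2(√a, √(1-a))=0.656171587; dist=6371·c=4180.469 ≈ 4180.5 km; running total=22803.0 km
Leg 3 bearing: y=sinΔλ·cosφ2=-0.02014728, x=cosφ1·sinφ2-sinφ1·cosφ2·cosΔλ=0.60975519; θ=atan2(y, x)=-1.8925° <0 so +360° → 358.1075° ≈ 358.1°
Leg 4: φ1=1.2152291, φ2=1.3179051, Δφ=0.1026760, Δλ=3.2166313 rad; a=sin²(Δφ/2)+cosφ1·cosφ2·sin²(Δλ/2)=0.0896123648; c=2·atan2(√a, √(1-a))=0.608029484; dist=6371·c=3873.756 ≈ 3873.8 km; running total=26676.8 km
Leg 4 bearing: y=sinΔλ·cosφ2=-0.01875738, x=cosφ1·sinφ2-sinφ1·cosφ2·cosΔλ=0.57094318; θ=atan2(y, x)=-1.8817° <0 so +360° → 358.1183° ≈ 358.1°
Leg 5: φ1=1.3179051, φ2=-0.2335181, Δφ=-1.5514232, Δλ=-2.8706809 rad; a=sin²(Δφ/2)+cosφ1·cosφ2·sin²(Δλ/2)=0.7292883643; c=2·atan2(√a, √(1-a))=2.047189260; dist=6371·c=13042.643 ≈ 13042.6 km; running total=39719.4 km
Leg 5 bearing: y=sinΔλ·cosφ2=-0.26034666, x=cosφ1·sinφ2-sinφ1·cosφ2·cosΔλ=0.84966287; θ=atan2(y, x)=-17.0357° <0 so +360° → 342.9643° ≈ 343.0°
Leg 6: φ1=-0.2335181, φ2=0.9653329, Δφ=1.1988510, Δλ=-1.1934963 rad; a=sin²(Δφ/2)+cosφ1·cosφ2·sin²(Δλ/2)=0.4931396108; c=2·atan2(√a, √(1-a))=1.557075118; dist=6371·c=9920.126 ≈ 9920.1 km; running total=49639.5 km
Leg 6 bearing: y=sinΔλ·cosφ2=-0.52911121, x=cosφ1·sinφ2-sinφ1·cosφ2·cosΔλ=0.84844155; θ=atan2(y, x)=-31.9488° <0 so +360° → 328.0512° ≈ 328.1°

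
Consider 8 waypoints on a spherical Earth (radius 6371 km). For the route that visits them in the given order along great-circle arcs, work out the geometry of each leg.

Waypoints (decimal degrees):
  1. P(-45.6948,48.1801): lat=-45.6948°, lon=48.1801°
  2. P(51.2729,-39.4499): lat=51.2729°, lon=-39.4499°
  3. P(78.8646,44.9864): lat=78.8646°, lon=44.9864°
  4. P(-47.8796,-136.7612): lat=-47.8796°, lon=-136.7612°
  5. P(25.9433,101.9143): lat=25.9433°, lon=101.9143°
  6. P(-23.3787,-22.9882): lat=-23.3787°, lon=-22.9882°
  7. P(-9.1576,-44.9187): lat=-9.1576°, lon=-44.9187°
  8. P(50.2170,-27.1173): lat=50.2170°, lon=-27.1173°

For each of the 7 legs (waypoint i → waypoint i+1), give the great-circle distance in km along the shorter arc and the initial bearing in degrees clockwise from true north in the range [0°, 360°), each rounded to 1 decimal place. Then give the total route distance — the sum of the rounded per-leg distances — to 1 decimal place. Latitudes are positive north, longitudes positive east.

Leg 1: dist=13643.4 km, bearing=312.0°
Leg 2: dist=4336.4 km, bearing=17.8°
Leg 3: dist=16569.0 km, bearing=2.3°
Leg 4: dist=14416.0 km, bearing=266.0°
Leg 5: dist=14481.1 km, bearing=260.4°
Leg 6: dist=2817.7 km, bearing=300.5°
Leg 7: dist=6823.8 km, bearing=12.9°
Total: 73087.4 km

Leg 1: φ1=-0.7975247, φ2=0.8948809, Δφ=1.6924056, Δλ=-1.5294320 rad; a=sin²(Δφ/2)+cosφ1·cosφ2·sin²(Δλ/2)=0.7701085465; c=2·atan2(√a, √(1-a))=2.141491390; dist=6371·c=13643.442 ≈ 13643.4 km; running total=13643.4 km
Leg 1 bearing: y=sinΔλ·cosφ2=-0.62507658, x=cosφ1·sinφ2-sinφ1·cosφ2·cosΔλ=0.56342236; θ=atan2(y, x)=-47.9696° <0 so +360° → 312.0304° ≈ 312.0°
Leg 2: φ1=0.8948809, φ2=1.3764469, Δφ=0.4815660, Δλ=1.4736914 rad; a=sin²(Δφ/2)+cosφ1·cosφ2·sin²(Δλ/2)=0.1114192458; c=2·atan2(√a, √(1-a))=0.680653704; dist=6371·c=4336.445 ≈ 4336.4 km; running total=17979.8 km
Leg 2 bearing: y=sinΔλ·cosφ2=0.19221840, x=cosφ1·sinφ2-sinφ1·cosφ2·cosΔλ=0.59922623; θ=atan2(y, x)=17.7851° ≈ 17.8°
Leg 3: φ1=1.3764469, φ2=-0.8356567, Δφ=-2.2121036, Δλ=-3.1720940 rad; a=sin²(Δφ/2)+cosφ1·cosφ2·sin²(Δλ/2)=0.9286209300; c=2·atan2(√a, √(1-a))=2.600685367; dist=6371·c=16568.966 ≈ 16569.0 km; running total=34548.8 km
Leg 3 bearing: y=sinΔλ·cosφ2=0.02045382, x=cosφ1·sinφ2-sinφ1·cosφ2·cosΔλ=0.51450757; θ=atan2(y, x)=2.2765° ≈ 2.3°
Leg 4: φ1=-0.8356567, φ2=0.4527960, Δφ=1.2884527, Δλ=4.1656733 rad; a=sin²(Δφ/2)+cosφ1·cosφ2·sin²(Δλ/2)=0.8190201873; c=2·atan2(√a, √(1-a))=2.262746942; dist=6371·c=14415.961 ≈ 14416.0 km; running total=48964.8 km
Leg 4 bearing: y=sinΔλ·cosφ2=-0.76815298, x=cosφ1·sinφ2-sinφ1·cosφ2·cosΔλ=-0.05334310; θ=atan2(y, x)=-93.9724° <0 so +360° → 266.0276° ≈ 266.0°
Leg 5: φ1=0.4527960, φ2=-0.4080353, Δφ=-0.8608313, Δλ=-2.1799599 rad; a=sin²(Δφ/2)+cosφ1·cosφ2·sin²(Δλ/2)=0.8229379685; c=2·atan2(√a, √(1-a))=2.272966406; dist=6371·c=14481.069 ≈ 14481.1 km; running total=63445.9 km
Leg 5 bearing: y=sinΔλ·cosφ2=-0.75279630, x=cosφ1·sinφ2-sinφ1·cosφ2·cosΔλ=-0.12705120; θ=atan2(y, x)=-99.5797° <0 so +360° → 260.4203° ≈ 260.4°
Leg 6: φ1=-0.4080353, φ2=-0.1598303, Δφ=0.2482050, Δλ=-0.3827594 rad; a=sin²(Δφ/2)+cosφ1·cosφ2·sin²(Δλ/2)=0.0481100484; c=2·atan2(√a, √(1-a))=0.442275952; dist=6371·c=2817.740 ≈ 2817.7 km; running total=66263.6 km
Leg 6 bearing: y=sinΔλ·cosφ2=-0.36872136, x=cosφ1·sinφ2-sinφ1·cosφ2·cosΔλ=0.21731646; θ=atan2(y, x)=-59.4858° <0 so +360° → 300.5142° ≈ 300.5°
Leg 7: φ1=-0.1598303, φ2=0.8764520, Δφ=1.0362823, Δλ=0.3106930 rad; a=sin²(Δφ/2)+cosφ1·cosφ2·sin²(Δλ/2)=0.2604114405; c=2·atan2(√a, √(1-a))=1.071079377; dist=6371·c=6823.847 ≈ 6823.8 km; running total=73087.4 km
Leg 7 bearing: y=sinΔλ·cosφ2=0.19562372, x=cosφ1·sinφ2-sinφ1·cosφ2·cosΔλ=0.85564049; θ=atan2(y, x)=12.8781° ≈ 12.9°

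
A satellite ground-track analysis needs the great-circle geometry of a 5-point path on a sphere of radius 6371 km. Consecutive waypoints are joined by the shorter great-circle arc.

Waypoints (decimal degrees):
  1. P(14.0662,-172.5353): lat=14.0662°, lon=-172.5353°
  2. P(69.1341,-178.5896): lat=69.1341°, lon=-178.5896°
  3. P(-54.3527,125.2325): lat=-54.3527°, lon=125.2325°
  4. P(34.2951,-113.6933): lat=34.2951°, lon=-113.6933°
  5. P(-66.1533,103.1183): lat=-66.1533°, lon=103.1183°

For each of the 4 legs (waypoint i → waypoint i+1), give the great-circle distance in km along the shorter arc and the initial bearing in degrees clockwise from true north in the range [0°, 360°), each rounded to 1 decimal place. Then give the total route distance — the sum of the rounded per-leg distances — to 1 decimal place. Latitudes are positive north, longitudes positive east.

Leg 1: φ1=0.2455015, φ2=1.2066177, Δφ=0.9611162, Δλ=-0.1056675 rad; a=sin²(Δφ/2)+cosφ1·cosφ2·sin²(Δλ/2)=0.2146609014; c=2·atan2(√a, √(1-a))=0.963464821; dist=6371·c=6138.234 ≈ 6138.2 km; running total=6138.2 km
Leg 1 bearing: y=sinΔλ·cosφ2=-0.03756684, x=cosφ1·sinφ2-sinφ1·cosφ2·cosΔλ=0.82031404; θ=atan2(y, x)=-2.6221° <0 so +360° → 357.3779° ≈ 357.4°
Leg 2: φ1=1.2066177, φ2=-0.9486336, Δφ=-2.1552512, Δλ=5.3026960 rad; a=sin²(Δφ/2)+cosφ1·cosφ2·sin²(Δλ/2)=0.8218913995; c=2·atan2(√a, √(1-a))=2.270227864; dist=6371·c=14463.622 ≈ 14463.6 km; running total=20601.8 km
Leg 2 bearing: y=sinΔλ·cosφ2=-0.48416769, x=cosφ1·sinφ2-sinφ1·cosφ2·cosΔλ=-0.59255831; θ=atan2(y, x)=-140.7484° <0 so +360° → 219.2516° ≈ 219.3°
Leg 3: φ1=-0.9486336, φ2=0.5985624, Δφ=1.5471960, Δλ=-4.1700419 rad; a=sin²(Δφ/2)+cosφ1·cosφ2·sin²(Δλ/2)=0.8531931908; c=2·atan2(√a, √(1-a))=2.355176210; dist=6371·c=15004.828 ≈ 15004.8 km; running total=35606.6 km
Leg 3 bearing: y=sinΔλ·cosφ2=0.70759413, x=cosφ1·sinφ2-sinφ1·cosφ2·cosΔλ=-0.01813376; θ=atan2(y, x)=91.4680° ≈ 91.5°
Leg 4: φ1=0.5985624, φ2=-1.1545929, Δφ=-1.7531553, Δλ=3.7840763 rad; a=sin²(Δφ/2)+cosφ1·cosφ2·sin²(Δλ/2)=0.8913800233; c=2·atan2(√a, √(1-a))=2.469884923; dist=6371·c=15735.637 ≈ 15735.6 km; running total=51342.2 km
Leg 4 bearing: y=sinΔλ·cosφ2=-0.24224534, x=cosφ1·sinφ2-sinφ1·cosφ2·cosΔλ=-0.57323983; θ=atan2(y, x)=-157.0916° <0 so +360° → 202.9084° ≈ 202.9°

Leg 1: dist=6138.2 km, bearing=357.4°
Leg 2: dist=14463.6 km, bearing=219.3°
Leg 3: dist=15004.8 km, bearing=91.5°
Leg 4: dist=15735.6 km, bearing=202.9°
Total: 51342.2 km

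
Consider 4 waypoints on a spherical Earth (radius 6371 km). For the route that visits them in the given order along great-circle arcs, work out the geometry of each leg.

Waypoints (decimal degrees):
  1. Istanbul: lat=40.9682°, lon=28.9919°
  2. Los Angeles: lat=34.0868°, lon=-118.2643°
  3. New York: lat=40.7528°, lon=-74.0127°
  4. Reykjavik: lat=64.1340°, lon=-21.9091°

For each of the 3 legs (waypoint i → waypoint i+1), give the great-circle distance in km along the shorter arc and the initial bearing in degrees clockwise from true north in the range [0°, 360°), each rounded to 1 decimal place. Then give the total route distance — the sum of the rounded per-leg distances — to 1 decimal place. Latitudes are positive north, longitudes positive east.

Leg 1: φ1=0.7150300, φ2=0.5949269, Δφ=-0.1201031, Δλ=-2.5701055 rad; a=sin²(Δφ/2)+cosφ1·cosφ2·sin²(Δλ/2)=0.5792615044; c=2·atan2(√a, √(1-a))=1.729990893; dist=6371·c=11021.772 ≈ 11021.8 km; running total=11021.8 km
Leg 1 bearing: y=sinΔλ·cosφ2=-0.44795399, x=cosφ1·sinφ2-sinφ1·cosφ2·cosΔλ=0.87989072; θ=atan2(y, x)=-26.9807° <0 so +360° → 333.0193° ≈ 333.0°
Leg 2: φ1=0.5949269, φ2=0.7112705, Δφ=0.1163436, Δλ=0.7723361 rad; a=sin²(Δφ/2)+cosφ1·cosφ2·sin²(Δλ/2)=0.0923796332; c=2·atan2(√a, √(1-a))=0.617651566; dist=6371·c=3935.058 ≈ 3935.1 km; running total=14956.9 km
Leg 2 bearing: y=sinΔλ·cosφ2=0.52861451, x=cosφ1·sinφ2-sinφ1·cosφ2·cosΔλ=0.23653593; θ=atan2(y, x)=65.8932° ≈ 65.9°
Leg 3: φ1=0.7112705, φ2=1.1193495, Δφ=0.4080789, Δλ=0.9093794 rad; a=sin²(Δφ/2)+cosφ1·cosφ2·sin²(Δλ/2)=0.1048026832; c=2·atan2(√a, √(1-a))=0.659343400; dist=6371·c=4200.677 ≈ 4200.7 km; running total=19157.6 km
Leg 3 bearing: y=sinΔλ·cosφ2=0.34426890, x=cosφ1·sinφ2-sinφ1·cosφ2·cosΔλ=0.50671022; θ=atan2(y, x)=34.1930° ≈ 34.2°

Leg 1: dist=11021.8 km, bearing=333.0°
Leg 2: dist=3935.1 km, bearing=65.9°
Leg 3: dist=4200.7 km, bearing=34.2°
Total: 19157.6 km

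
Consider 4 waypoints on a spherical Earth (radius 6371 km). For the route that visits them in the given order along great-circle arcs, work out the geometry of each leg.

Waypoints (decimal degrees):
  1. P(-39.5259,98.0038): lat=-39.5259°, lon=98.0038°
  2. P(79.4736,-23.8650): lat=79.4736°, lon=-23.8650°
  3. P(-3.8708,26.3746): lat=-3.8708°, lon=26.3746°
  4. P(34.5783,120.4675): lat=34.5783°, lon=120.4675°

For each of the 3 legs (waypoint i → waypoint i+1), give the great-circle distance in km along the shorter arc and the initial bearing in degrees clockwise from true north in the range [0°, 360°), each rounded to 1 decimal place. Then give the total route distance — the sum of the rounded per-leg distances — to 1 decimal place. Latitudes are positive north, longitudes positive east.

Leg 1: φ1=-0.6898571, φ2=1.3870760, Δφ=2.0769331, Δλ=-2.1270118 rad; a=sin²(Δφ/2)+cosφ1·cosφ2·sin²(Δλ/2)=0.8500579309; c=2·atan2(√a, √(1-a))=2.346356075; dist=6371·c=14948.635 ≈ 14948.6 km; running total=14948.6 km
Leg 1 bearing: y=sinΔλ·cosφ2=-0.15514996, x=cosφ1·sinφ2-sinφ1·cosφ2·cosΔλ=0.69696935; θ=atan2(y, x)=-12.5498° <0 so +360° → 347.4502° ≈ 347.5°
Leg 2: φ1=1.3870760, φ2=-0.0675582, Δφ=-1.4546342, Δλ=0.8768464 rad; a=sin²(Δφ/2)+cosφ1·cosφ2·sin²(Δλ/2)=0.4748968013; c=2·atan2(√a, √(1-a))=1.520568813; dist=6371·c=9687.544 ≈ 9687.5 km; running total=24636.1 km
Leg 2 bearing: y=sinΔλ·cosφ2=0.76697214, x=cosφ1·sinφ2-sinφ1·cosφ2·cosΔλ=-0.63971325; θ=atan2(y, x)=129.8307° ≈ 129.8°
Leg 3: φ1=-0.0675582, φ2=0.6035052, Δφ=0.6710634, Δλ=1.6422309 rad; a=sin²(Δφ/2)+cosφ1·cosφ2·sin²(Δλ/2)=0.5484719881; c=2·atan2(√a, √(1-a))=1.667892798; dist=6371·c=10626.145 ≈ 10626.1 km; running total=35262.2 km
Leg 3 bearing: y=sinΔλ·cosφ2=0.82125153, x=cosφ1·sinφ2-sinφ1·cosφ2·cosΔλ=0.56227022; θ=atan2(y, x)=55.6025° ≈ 55.6°

Leg 1: dist=14948.6 km, bearing=347.5°
Leg 2: dist=9687.5 km, bearing=129.8°
Leg 3: dist=10626.1 km, bearing=55.6°
Total: 35262.2 km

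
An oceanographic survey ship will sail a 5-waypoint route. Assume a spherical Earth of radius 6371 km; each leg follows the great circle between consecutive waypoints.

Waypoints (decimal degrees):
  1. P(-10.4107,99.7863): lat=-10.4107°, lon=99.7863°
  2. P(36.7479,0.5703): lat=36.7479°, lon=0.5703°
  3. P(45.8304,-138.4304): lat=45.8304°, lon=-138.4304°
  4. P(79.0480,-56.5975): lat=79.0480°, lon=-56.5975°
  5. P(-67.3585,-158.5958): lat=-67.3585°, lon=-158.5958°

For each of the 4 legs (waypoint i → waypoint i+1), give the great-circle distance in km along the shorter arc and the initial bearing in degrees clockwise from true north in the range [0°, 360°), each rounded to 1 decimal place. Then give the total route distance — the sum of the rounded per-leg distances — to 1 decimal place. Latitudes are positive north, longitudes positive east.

Leg 1: dist=11514.5 km, bearing=305.6°
Leg 2: dist=9958.0 km, bearing=332.8°
Leg 3: dist=4858.7 km, bearing=15.8°
Leg 4: dist=17471.0 km, bearing=255.6°
Total: 43802.2 km

Leg 1: φ1=-0.1817010, φ2=0.6413718, Δφ=0.8230728, Δλ=-1.7316459 rad; a=sin²(Δφ/2)+cosφ1·cosφ2·sin²(Δλ/2)=0.6171654162; c=2·atan2(√a, √(1-a))=1.807326505; dist=6371·c=11514.477 ≈ 11514.5 km; running total=11514.5 km
Leg 1 bearing: y=sinΔλ·cosφ2=-0.79093254, x=cosφ1·sinφ2-sinφ1·cosφ2·cosΔλ=0.56525639; θ=atan2(y, x)=-54.4477° <0 so +360° → 305.5523° ≈ 305.6°
Leg 2: φ1=0.6413718, φ2=0.7998914, Δφ=0.1585195, Δλ=-2.4260199 rad; a=sin²(Δφ/2)+cosφ1·cosφ2·sin²(Δλ/2)=0.4961129633; c=2·atan2(√a, √(1-a))=1.563022175; dist=6371·c=9958.014 ≈ 9958.0 km; running total=21472.5 km
Leg 2 bearing: y=sinΔλ·cosφ2=-0.45712542, x=cosφ1·sinφ2-sinφ1·cosφ2·cosΔλ=0.88936827; θ=atan2(y, x)=-27.2027° <0 so +360° → 332.7973° ≈ 332.8°
Leg 3: φ1=0.7998914, φ2=1.3796479, Δφ=0.5797565, Δλ=1.4282535 rad; a=sin²(Δφ/2)+cosφ1·cosφ2·sin²(Δλ/2)=0.1384888519; c=2·atan2(√a, √(1-a))=0.762629054; dist=6371·c=4858.710 ≈ 4858.7 km; running total=26331.2 km
Leg 3 bearing: y=sinΔλ·cosφ2=0.18805971, x=cosφ1·sinφ2-sinφ1·cosφ2·cosΔλ=0.66473476; θ=atan2(y, x)=15.7967° ≈ 15.8°
Leg 4: φ1=1.3796479, φ2=-1.1756276, Δφ=-2.5552755, Δλ=-1.7802062 rad; a=sin²(Δφ/2)+cosφ1·cosφ2·sin²(Δλ/2)=0.9606630514; c=2·atan2(√a, √(1-a))=2.742273984; dist=6371·c=17471.028 ≈ 17471.0 km; running total=43802.2 km
Leg 4 bearing: y=sinΔλ·cosφ2=-0.37655390, x=cosφ1·sinφ2-sinφ1·cosφ2·cosΔλ=-0.09677484; θ=atan2(y, x)=-104.4132° <0 so +360° → 255.5868° ≈ 255.6°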